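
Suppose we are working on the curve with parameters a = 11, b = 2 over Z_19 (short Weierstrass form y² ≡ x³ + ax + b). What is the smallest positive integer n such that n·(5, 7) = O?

12

2P: tangent at (5, 7): λ = (3·5² + 11)/(2·7) ≡ 10/14. 14⁻¹ ≡ 15 (mod 19), so λ ≡ 10·15 ≡ 17.
  x = λ² - 5 - 5 = 289 - 10 ≡ 13; y = λ·(5 - 13) - 7 ≡ 9. → (13, 9)
3P: (13, 9) + (5, 7). λ = (7 - 9)/(5 - 13) ≡ 17/11 mod 19. 11⁻¹ ≡ 7 (mod 19), so λ ≡ 5.
  x = λ² - 13 - 5 = 25 - 18 ≡ 7; y = λ·(13 - 7) - 9 ≡ 2. → (7, 2)
4P: (7, 2) + (5, 7). λ = (7 - 2)/(5 - 7) ≡ 5/17 mod 19. 17⁻¹ ≡ 9 (mod 19), so λ ≡ 7.
  x = λ² - 7 - 5 = 49 - 12 ≡ 18; y = λ·(7 - 18) - 2 ≡ 16. → (18, 16)
5P: (18, 16) + (5, 7). λ = (7 - 16)/(5 - 18) ≡ 10/6 mod 19. 6⁻¹ ≡ 16 (mod 19), so λ ≡ 8.
  x = λ² - 18 - 5 = 64 - 23 ≡ 3; y = λ·(18 - 3) - 16 ≡ 9. → (3, 9)
6P: (3, 9) + (5, 7). λ = (7 - 9)/(5 - 3) ≡ 17/2 mod 19. 2⁻¹ ≡ 10 (mod 19) since 2·10 = 20 ≡ 1, so λ ≡ 18.
  x = λ² - 3 - 5 = 324 - 8 ≡ 12; y = λ·(3 - 12) - 9 ≡ 0. → (12, 0)
7P: (12, 0) + (5, 7). λ = (7 - 0)/(5 - 12) ≡ 7/12 mod 19. 12⁻¹ ≡ 8 (mod 19), so λ ≡ 18.
  x = λ² - 12 - 5 = 324 - 17 ≡ 3; y = λ·(12 - 3) - 0 ≡ 10. → (3, 10)
8P: (3, 10) + (5, 7). λ = (7 - 10)/(5 - 3) ≡ 16/2 mod 19. 2⁻¹ ≡ 10 (mod 19) since 2·10 = 20 ≡ 1, so λ ≡ 8.
  x = λ² - 3 - 5 = 64 - 8 ≡ 18; y = λ·(3 - 18) - 10 ≡ 3. → (18, 3)
9P: (18, 3) + (5, 7). λ = (7 - 3)/(5 - 18) ≡ 4/6 mod 19. 6⁻¹ ≡ 16 (mod 19), so λ ≡ 7.
  x = λ² - 18 - 5 = 49 - 23 ≡ 7; y = λ·(18 - 7) - 3 ≡ 17. → (7, 17)
10P: (7, 17) + (5, 7). λ = (7 - 17)/(5 - 7) ≡ 9/17 mod 19. 17⁻¹ ≡ 9 (mod 19), so λ ≡ 5.
  x = λ² - 7 - 5 = 25 - 12 ≡ 13; y = λ·(7 - 13) - 17 ≡ 10. → (13, 10)
11P: (13, 10) + (5, 7). λ = (7 - 10)/(5 - 13) ≡ 16/11 mod 19. 11⁻¹ ≡ 7 (mod 19) since 11·7 = 77 ≡ 1, so λ ≡ 17.
  x = λ² - 13 - 5 = 289 - 18 ≡ 5; y = λ·(13 - 5) - 10 ≡ 12. → (5, 12)
12P: (5, 12) + (5, 7): same x and y₁ ≡ -y₂, so the sum is O.
12P = O, so the order is 12.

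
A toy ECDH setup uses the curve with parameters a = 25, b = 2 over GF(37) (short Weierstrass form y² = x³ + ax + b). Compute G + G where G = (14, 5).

tangent at (14, 5): λ = (3·14² + 25)/(2·5) ≡ 21/10. 10⁻¹ ≡ 26 (mod 37), so λ ≡ 21·26 ≡ 28.
  x = λ² - 14 - 14 = 784 - 28 ≡ 16; y = λ·(14 - 16) - 5 ≡ 13. → (16, 13)

(16, 13)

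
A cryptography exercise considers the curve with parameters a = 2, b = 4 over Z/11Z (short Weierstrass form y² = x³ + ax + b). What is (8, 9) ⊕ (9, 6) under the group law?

(3, 9)

(8, 9) + (9, 6). λ = (6 - 9)/(9 - 8) ≡ 8/1 mod 11. 1⁻¹ ≡ 1 (mod 11) since 1·1 = 1 ≡ 1, so λ ≡ 8.
  x = λ² - 8 - 9 = 64 - 17 ≡ 3; y = λ·(8 - 3) - 9 ≡ 9. → (3, 9)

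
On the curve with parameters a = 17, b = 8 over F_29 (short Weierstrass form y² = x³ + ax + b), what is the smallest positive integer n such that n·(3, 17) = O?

2P: tangent at (3, 17): λ = (3·3² + 17)/(2·17) ≡ 15/5. 5⁻¹ ≡ 6 (mod 29) since 5·6 = 30 ≡ 1, so λ ≡ 15·6 ≡ 3.
  x = λ² - 3 - 3 = 9 - 6 ≡ 3; y = λ·(3 - 3) - 17 ≡ 12. → (3, 12)
3P: (3, 12) + (3, 17): same x and y₁ ≡ -y₂, so the sum is O.
3P = O, so the order is 3.

3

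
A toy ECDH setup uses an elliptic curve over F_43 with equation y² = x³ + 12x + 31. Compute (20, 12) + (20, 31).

The two points share x = 20 and their y-coordinates satisfy 12 + 31 ≡ 0 (mod 43), so they are inverses. Their sum is O.

O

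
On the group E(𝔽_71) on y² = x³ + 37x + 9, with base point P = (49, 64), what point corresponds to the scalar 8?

(11, 16)

Repeated addition: build up to 8P.
2P: tangent at (49, 64): λ = (3·49² + 37)/(2·64) ≡ 69/57. 57⁻¹ ≡ 5 (mod 71), so λ ≡ 69·5 ≡ 61.
  x = λ² - 49 - 49 = 3721 - 98 ≡ 2; y = λ·(49 - 2) - 64 ≡ 34. → (2, 34)
3P: (2, 34) + (49, 64). λ = (64 - 34)/(49 - 2) ≡ 30/47 mod 71. 47⁻¹ ≡ 68 (mod 71), so λ ≡ 52.
  x = λ² - 2 - 49 = 2704 - 51 ≡ 26; y = λ·(2 - 26) - 34 ≡ 67. → (26, 67)
4P: (26, 67) + (49, 64). λ = (64 - 67)/(49 - 26) ≡ 68/23 mod 71. 23⁻¹ ≡ 34 (mod 71) since 23·34 = 782 ≡ 1, so λ ≡ 40.
  x = λ² - 26 - 49 = 1600 - 75 ≡ 34; y = λ·(26 - 34) - 67 ≡ 39. → (34, 39)
5P: (34, 39) + (49, 64). λ = (64 - 39)/(49 - 34) ≡ 25/15 mod 71. 15⁻¹ ≡ 19 (mod 71) since 15·19 = 285 ≡ 1, so λ ≡ 49.
  x = λ² - 34 - 49 = 2401 - 83 ≡ 46; y = λ·(34 - 46) - 39 ≡ 12. → (46, 12)
6P: (46, 12) + (49, 64). λ = (64 - 12)/(49 - 46) ≡ 52/3 mod 71. 3⁻¹ ≡ 24 (mod 71) since 3·24 = 72 ≡ 1, so λ ≡ 41.
  x = λ² - 46 - 49 = 1681 - 95 ≡ 24; y = λ·(46 - 24) - 12 ≡ 38. → (24, 38)
7P: (24, 38) + (49, 64). λ = (64 - 38)/(49 - 24) ≡ 26/25 mod 71. 25⁻¹ ≡ 54 (mod 71) since 25·54 = 1350 ≡ 1, so λ ≡ 55.
  x = λ² - 24 - 49 = 3025 - 73 ≡ 41; y = λ·(24 - 41) - 38 ≡ 21. → (41, 21)
8P: (41, 21) + (49, 64). λ = (64 - 21)/(49 - 41) ≡ 43/8 mod 71. 8⁻¹ ≡ 9 (mod 71), so λ ≡ 32.
  x = λ² - 41 - 49 = 1024 - 90 ≡ 11; y = λ·(41 - 11) - 21 ≡ 16. → (11, 16)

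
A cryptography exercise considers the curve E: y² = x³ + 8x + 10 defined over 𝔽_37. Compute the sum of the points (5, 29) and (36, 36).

(5, 29) + (36, 36). λ = (36 - 29)/(36 - 5) ≡ 7/31 mod 37. 31⁻¹ ≡ 6 (mod 37) since 31·6 = 186 ≡ 1, so λ ≡ 5.
  x = λ² - 5 - 36 = 25 - 41 ≡ 21; y = λ·(5 - 21) - 29 ≡ 2. → (21, 2)

(21, 2)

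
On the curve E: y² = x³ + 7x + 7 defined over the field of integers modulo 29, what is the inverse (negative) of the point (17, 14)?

-(17, 14) = (17, -14 mod 29) = (17, 15).

(17, 15)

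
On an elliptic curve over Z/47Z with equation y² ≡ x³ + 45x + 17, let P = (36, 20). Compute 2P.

tangent at (36, 20): λ = (3·36² + 45)/(2·20) ≡ 32/40. 40⁻¹ ≡ 20 (mod 47) since 40·20 = 800 ≡ 1, so λ ≡ 32·20 ≡ 29.
  x = λ² - 36 - 36 = 841 - 72 ≡ 17; y = λ·(36 - 17) - 20 ≡ 14. → (17, 14)

(17, 14)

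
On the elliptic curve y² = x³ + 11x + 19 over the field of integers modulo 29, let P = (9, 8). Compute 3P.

(22, 11)

Repeated addition: build up to 3P.
2P: tangent at (9, 8): λ = (3·9² + 11)/(2·8) ≡ 22/16. 16⁻¹ ≡ 20 (mod 29), so λ ≡ 22·20 ≡ 5.
  x = λ² - 9 - 9 = 25 - 18 ≡ 7; y = λ·(9 - 7) - 8 ≡ 2. → (7, 2)
3P: (7, 2) + (9, 8). λ = (8 - 2)/(9 - 7) ≡ 6/2 mod 29. 2⁻¹ ≡ 15 (mod 29), so λ ≡ 3.
  x = λ² - 7 - 9 = 9 - 16 ≡ 22; y = λ·(7 - 22) - 2 ≡ 11. → (22, 11)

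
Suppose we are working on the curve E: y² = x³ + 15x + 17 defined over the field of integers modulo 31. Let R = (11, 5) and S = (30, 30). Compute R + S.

(11, 5) + (30, 30). λ = (30 - 5)/(30 - 11) ≡ 25/19 mod 31. 19⁻¹ ≡ 18 (mod 31) since 19·18 = 342 ≡ 1, so λ ≡ 16.
  x = λ² - 11 - 30 = 256 - 41 ≡ 29; y = λ·(11 - 29) - 5 ≡ 17. → (29, 17)

(29, 17)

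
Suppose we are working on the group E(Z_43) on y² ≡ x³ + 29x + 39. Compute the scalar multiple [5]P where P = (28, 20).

(37, 37)

Double-and-add on 5 = (101)₂. Start with P = (28, 20) for the leading 1-bit.
double: tangent at (28, 20): λ = (3·28² + 29)/(2·20) ≡ 16/40. 40⁻¹ ≡ 14 (mod 43), so λ ≡ 16·14 ≡ 9.
  x = λ² - 28 - 28 = 81 - 56 ≡ 25; y = λ·(28 - 25) - 20 ≡ 7. → (25, 7)
double: tangent at (25, 7): λ = (3·25² + 29)/(2·7) ≡ 12/14. 14⁻¹ ≡ 40 (mod 43) since 14·40 = 560 ≡ 1, so λ ≡ 12·40 ≡ 7.
  x = λ² - 25 - 25 = 49 - 50 ≡ 42; y = λ·(25 - 42) - 7 ≡ 3. → (42, 3)
add P: (42, 3) + (28, 20). λ = (20 - 3)/(28 - 42) ≡ 17/29 mod 43. 29⁻¹ ≡ 3 (mod 43), so λ ≡ 8.
  x = λ² - 42 - 28 = 64 - 70 ≡ 37; y = λ·(42 - 37) - 3 ≡ 37. → (37, 37)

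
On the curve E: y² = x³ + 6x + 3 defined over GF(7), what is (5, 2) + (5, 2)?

(5, 5)

tangent at (5, 2): λ = (3·5² + 6)/(2·2) ≡ 4/4. 4⁻¹ ≡ 2 (mod 7), so λ ≡ 4·2 ≡ 1.
  x = λ² - 5 - 5 = 1 - 10 ≡ 5; y = λ·(5 - 5) - 2 ≡ 5. → (5, 5)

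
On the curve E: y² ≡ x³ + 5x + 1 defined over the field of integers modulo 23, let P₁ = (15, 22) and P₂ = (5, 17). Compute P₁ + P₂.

(9, 4)

(15, 22) + (5, 17). λ = (17 - 22)/(5 - 15) ≡ 18/13 mod 23. 13⁻¹ ≡ 16 (mod 23), so λ ≡ 12.
  x = λ² - 15 - 5 = 144 - 20 ≡ 9; y = λ·(15 - 9) - 22 ≡ 4. → (9, 4)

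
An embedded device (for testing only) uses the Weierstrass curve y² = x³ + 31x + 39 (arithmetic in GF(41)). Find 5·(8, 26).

(39, 16)

Write Q = (8, 26).
Repeated addition: build up to 5Q.
2Q: tangent at (8, 26): λ = (3·8² + 31)/(2·26) ≡ 18/11. 11⁻¹ ≡ 15 (mod 41) since 11·15 = 165 ≡ 1, so λ ≡ 18·15 ≡ 24.
  x = λ² - 8 - 8 = 576 - 16 ≡ 27; y = λ·(8 - 27) - 26 ≡ 10. → (27, 10)
3Q: (27, 10) + (8, 26). λ = (26 - 10)/(8 - 27) ≡ 16/22 mod 41. 22⁻¹ ≡ 28 (mod 41) since 22·28 = 616 ≡ 1, so λ ≡ 38.
  x = λ² - 27 - 8 = 1444 - 35 ≡ 15; y = λ·(27 - 15) - 10 ≡ 36. → (15, 36)
4Q: (15, 36) + (8, 26). λ = (26 - 36)/(8 - 15) ≡ 31/34 mod 41. 34⁻¹ ≡ 35 (mod 41) since 34·35 = 1190 ≡ 1, so λ ≡ 19.
  x = λ² - 15 - 8 = 361 - 23 ≡ 10; y = λ·(15 - 10) - 36 ≡ 18. → (10, 18)
5Q: (10, 18) + (8, 26). λ = (26 - 18)/(8 - 10) ≡ 8/39 mod 41. 39⁻¹ ≡ 20 (mod 41), so λ ≡ 37.
  x = λ² - 10 - 8 = 1369 - 18 ≡ 39; y = λ·(10 - 39) - 18 ≡ 16. → (39, 16)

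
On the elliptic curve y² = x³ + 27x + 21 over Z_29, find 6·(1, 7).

Write Q = (1, 7).
Repeated addition: build up to 6Q.
2Q: tangent at (1, 7): λ = (3·1² + 27)/(2·7) ≡ 1/14. 14⁻¹ ≡ 27 (mod 29) since 14·27 = 378 ≡ 1, so λ ≡ 1·27 ≡ 27.
  x = λ² - 1 - 1 = 729 - 2 ≡ 2; y = λ·(1 - 2) - 7 ≡ 24. → (2, 24)
3Q: (2, 24) + (1, 7). λ = (7 - 24)/(1 - 2) ≡ 12/28 mod 29. 28⁻¹ ≡ 28 (mod 29) since 28·28 = 784 ≡ 1, so λ ≡ 17.
  x = λ² - 2 - 1 = 289 - 3 ≡ 25; y = λ·(2 - 25) - 24 ≡ 20. → (25, 20)
4Q: (25, 20) + (1, 7). λ = (7 - 20)/(1 - 25) ≡ 16/5 mod 29. 5⁻¹ ≡ 6 (mod 29), so λ ≡ 9.
  x = λ² - 25 - 1 = 81 - 26 ≡ 26; y = λ·(25 - 26) - 20 ≡ 0. → (26, 0)
5Q: (26, 0) + (1, 7). λ = (7 - 0)/(1 - 26) ≡ 7/4 mod 29. 4⁻¹ ≡ 22 (mod 29), so λ ≡ 9.
  x = λ² - 26 - 1 = 81 - 27 ≡ 25; y = λ·(26 - 25) - 0 ≡ 9. → (25, 9)
6Q: (25, 9) + (1, 7). λ = (7 - 9)/(1 - 25) ≡ 27/5 mod 29. 5⁻¹ ≡ 6 (mod 29) since 5·6 = 30 ≡ 1, so λ ≡ 17.
  x = λ² - 25 - 1 = 289 - 26 ≡ 2; y = λ·(25 - 2) - 9 ≡ 5. → (2, 5)

(2, 5)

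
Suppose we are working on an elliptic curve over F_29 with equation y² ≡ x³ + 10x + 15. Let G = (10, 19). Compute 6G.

Repeated addition: build up to 6G.
2G: tangent at (10, 19): λ = (3·10² + 10)/(2·19) ≡ 20/9. 9⁻¹ ≡ 13 (mod 29) since 9·13 = 117 ≡ 1, so λ ≡ 20·13 ≡ 28.
  x = λ² - 10 - 10 = 784 - 20 ≡ 10; y = λ·(10 - 10) - 19 ≡ 10. → (10, 10)
3G: (10, 10) + (10, 19): same x and y₁ ≡ -y₂, so the sum is the point at infinity.
4G: the point at infinity + (10, 19) = (10, 19) (identity).
5G: tangent at (10, 19): λ = (3·10² + 10)/(2·19) ≡ 20/9. 9⁻¹ ≡ 13 (mod 29), so λ ≡ 20·13 ≡ 28.
  x = λ² - 10 - 10 = 784 - 20 ≡ 10; y = λ·(10 - 10) - 19 ≡ 10. → (10, 10)
6G: (10, 10) + (10, 19): same x and y₁ ≡ -y₂, so the sum is the point at infinity.

O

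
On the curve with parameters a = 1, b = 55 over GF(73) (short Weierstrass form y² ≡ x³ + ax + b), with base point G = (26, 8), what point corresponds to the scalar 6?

Double-and-add on 6 = (110)₂. Start with G = (26, 8) for the leading 1-bit.
double: tangent at (26, 8): λ = (3·26² + 1)/(2·8) ≡ 58/16. 16⁻¹ ≡ 32 (mod 73), so λ ≡ 58·32 ≡ 31.
  x = λ² - 26 - 26 = 961 - 52 ≡ 33; y = λ·(26 - 33) - 8 ≡ 67. → (33, 67)
add G: (33, 67) + (26, 8). λ = (8 - 67)/(26 - 33) ≡ 14/66 mod 73. 66⁻¹ ≡ 52 (mod 73), so λ ≡ 71.
  x = λ² - 33 - 26 = 5041 - 59 ≡ 18; y = λ·(33 - 18) - 67 ≡ 49. → (18, 49)
double: tangent at (18, 49): λ = (3·18² + 1)/(2·49) ≡ 24/25. 25⁻¹ ≡ 38 (mod 73) since 25·38 = 950 ≡ 1, so λ ≡ 24·38 ≡ 36.
  x = λ² - 18 - 18 = 1296 - 36 ≡ 19; y = λ·(18 - 19) - 49 ≡ 61. → (19, 61)

(19, 61)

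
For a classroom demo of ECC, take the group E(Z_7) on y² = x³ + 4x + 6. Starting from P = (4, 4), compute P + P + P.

Repeated addition: build up to 3P.
2P: tangent at (4, 4): λ = (3·4² + 4)/(2·4) ≡ 3/1. 1⁻¹ ≡ 1 (mod 7), so λ ≡ 3·1 ≡ 3.
  x = λ² - 4 - 4 = 9 - 8 ≡ 1; y = λ·(4 - 1) - 4 ≡ 5. → (1, 5)
3P: (1, 5) + (4, 4). λ = (4 - 5)/(4 - 1) ≡ 6/3 mod 7. 3⁻¹ ≡ 5 (mod 7) since 3·5 = 15 ≡ 1, so λ ≡ 2.
  x = λ² - 1 - 4 = 4 - 5 ≡ 6; y = λ·(1 - 6) - 5 ≡ 6. → (6, 6)

(6, 6)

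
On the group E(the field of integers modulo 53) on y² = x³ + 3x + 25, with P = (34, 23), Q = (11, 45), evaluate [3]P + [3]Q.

(37, 42)

First 3P:
Repeated addition: build up to 3P.
2P: tangent at (34, 23): λ = (3·34² + 3)/(2·23) ≡ 26/46. 46⁻¹ ≡ 15 (mod 53), so λ ≡ 26·15 ≡ 19.
  x = λ² - 34 - 34 = 361 - 68 ≡ 28; y = λ·(34 - 28) - 23 ≡ 38. → (28, 38)
3P: (28, 38) + (34, 23). λ = (23 - 38)/(34 - 28) ≡ 38/6 mod 53. 6⁻¹ ≡ 9 (mod 53), so λ ≡ 24.
  x = λ² - 28 - 34 = 576 - 62 ≡ 37; y = λ·(28 - 37) - 38 ≡ 11. → (37, 11)
3P = (37, 11).
Next 3Q:
Repeated addition: build up to 3Q.
2Q: tangent at (11, 45): λ = (3·11² + 3)/(2·45) ≡ 48/37. 37⁻¹ ≡ 43 (mod 53), so λ ≡ 48·43 ≡ 50.
  x = λ² - 11 - 11 = 2500 - 22 ≡ 40; y = λ·(11 - 40) - 45 ≡ 42. → (40, 42)
3Q: (40, 42) + (11, 45). λ = (45 - 42)/(11 - 40) ≡ 3/24 mod 53. 24⁻¹ ≡ 42 (mod 53) since 24·42 = 1008 ≡ 1, so λ ≡ 20.
  x = λ² - 40 - 11 = 400 - 51 ≡ 31; y = λ·(40 - 31) - 42 ≡ 32. → (31, 32)
3Q = (31, 32).
Finally 3P + 3Q:
(37, 11) + (31, 32). λ = (32 - 11)/(31 - 37) ≡ 21/47 mod 53. 47⁻¹ ≡ 44 (mod 53), so λ ≡ 23.
  x = λ² - 37 - 31 = 529 - 68 ≡ 37; y = λ·(37 - 37) - 11 ≡ 42. → (37, 42)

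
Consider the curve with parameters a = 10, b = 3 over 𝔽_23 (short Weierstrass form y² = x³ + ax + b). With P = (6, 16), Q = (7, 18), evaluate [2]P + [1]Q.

First 2P:
Repeated addition: build up to 2P.
2P: tangent at (6, 16): λ = (3·6² + 10)/(2·16) ≡ 3/9. 9⁻¹ ≡ 18 (mod 23) since 9·18 = 162 ≡ 1, so λ ≡ 3·18 ≡ 8.
  x = λ² - 6 - 6 = 64 - 12 ≡ 6; y = λ·(6 - 6) - 16 ≡ 7. → (6, 7)
2P = (6, 7).
Finally 2P + Q:
(6, 7) + (7, 18). λ = (18 - 7)/(7 - 6) ≡ 11/1 mod 23. 1⁻¹ ≡ 1 (mod 23), so λ ≡ 11.
  x = λ² - 6 - 7 = 121 - 13 ≡ 16; y = λ·(6 - 16) - 7 ≡ 21. → (16, 21)

(16, 21)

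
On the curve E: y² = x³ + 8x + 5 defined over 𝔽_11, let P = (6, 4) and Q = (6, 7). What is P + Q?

O

The two points share x = 6 and their y-coordinates satisfy 4 + 7 ≡ 0 (mod 11), so they are inverses. Their sum is O.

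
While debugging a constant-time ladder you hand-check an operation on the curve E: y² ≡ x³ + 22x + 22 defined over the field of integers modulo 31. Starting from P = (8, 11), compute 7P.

(13, 26)

Repeated addition: build up to 7P.
2P: tangent at (8, 11): λ = (3·8² + 22)/(2·11) ≡ 28/22. 22⁻¹ ≡ 24 (mod 31), so λ ≡ 28·24 ≡ 21.
  x = λ² - 8 - 8 = 441 - 16 ≡ 22; y = λ·(8 - 22) - 11 ≡ 5. → (22, 5)
3P: (22, 5) + (8, 11). λ = (11 - 5)/(8 - 22) ≡ 6/17 mod 31. 17⁻¹ ≡ 11 (mod 31), so λ ≡ 4.
  x = λ² - 22 - 8 = 16 - 30 ≡ 17; y = λ·(22 - 17) - 5 ≡ 15. → (17, 15)
4P: (17, 15) + (8, 11). λ = (11 - 15)/(8 - 17) ≡ 27/22 mod 31. 22⁻¹ ≡ 24 (mod 31), so λ ≡ 28.
  x = λ² - 17 - 8 = 784 - 25 ≡ 15; y = λ·(17 - 15) - 15 ≡ 10. → (15, 10)
5P: (15, 10) + (8, 11). λ = (11 - 10)/(8 - 15) ≡ 1/24 mod 31. 24⁻¹ ≡ 22 (mod 31), so λ ≡ 22.
  x = λ² - 15 - 8 = 484 - 23 ≡ 27; y = λ·(15 - 27) - 10 ≡ 5. → (27, 5)
6P: (27, 5) + (8, 11). λ = (11 - 5)/(8 - 27) ≡ 6/12 mod 31. 12⁻¹ ≡ 13 (mod 31), so λ ≡ 16.
  x = λ² - 27 - 8 = 256 - 35 ≡ 4; y = λ·(27 - 4) - 5 ≡ 22. → (4, 22)
7P: (4, 22) + (8, 11). λ = (11 - 22)/(8 - 4) ≡ 20/4 mod 31. 4⁻¹ ≡ 8 (mod 31), so λ ≡ 5.
  x = λ² - 4 - 8 = 25 - 12 ≡ 13; y = λ·(4 - 13) - 22 ≡ 26. → (13, 26)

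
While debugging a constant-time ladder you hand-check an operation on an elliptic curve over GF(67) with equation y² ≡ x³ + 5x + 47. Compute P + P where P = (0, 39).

tangent at (0, 39): λ = (3·0² + 5)/(2·39) ≡ 5/11. 11⁻¹ ≡ 61 (mod 67), so λ ≡ 5·61 ≡ 37.
  x = λ² - 0 - 0 = 1369 - 0 ≡ 29; y = λ·(0 - 29) - 39 ≡ 27. → (29, 27)

(29, 27)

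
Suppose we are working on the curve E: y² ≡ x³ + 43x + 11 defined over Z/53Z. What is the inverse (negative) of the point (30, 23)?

-(30, 23) = (30, -23 mod 53) = (30, 30).

(30, 30)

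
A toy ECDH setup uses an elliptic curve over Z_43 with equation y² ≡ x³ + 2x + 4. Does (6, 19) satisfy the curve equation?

y² = 19² ≡ 17; x³ + 2x + 4 = 232 ≡ 17 (mod 43). 17 = 17.

yes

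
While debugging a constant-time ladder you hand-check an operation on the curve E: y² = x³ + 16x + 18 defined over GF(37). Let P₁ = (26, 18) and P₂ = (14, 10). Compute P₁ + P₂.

(26, 18) + (14, 10). λ = (10 - 18)/(14 - 26) ≡ 29/25 mod 37. 25⁻¹ ≡ 3 (mod 37), so λ ≡ 13.
  x = λ² - 26 - 14 = 169 - 40 ≡ 18; y = λ·(26 - 18) - 18 ≡ 12. → (18, 12)

(18, 12)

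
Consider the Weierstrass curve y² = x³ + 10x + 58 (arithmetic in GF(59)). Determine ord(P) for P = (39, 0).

2

2P: (39, 0) + (39, 0): same x and y₁ ≡ -y₂, so the sum is O.
2P = O, so the order is 2.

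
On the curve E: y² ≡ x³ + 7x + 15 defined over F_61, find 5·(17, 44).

(55, 60)

Write P = (17, 44).
Repeated addition: build up to 5P.
2P: tangent at (17, 44): λ = (3·17² + 7)/(2·44) ≡ 20/27. 27⁻¹ ≡ 52 (mod 61), so λ ≡ 20·52 ≡ 3.
  x = λ² - 17 - 17 = 9 - 34 ≡ 36; y = λ·(17 - 36) - 44 ≡ 21. → (36, 21)
3P: (36, 21) + (17, 44). λ = (44 - 21)/(17 - 36) ≡ 23/42 mod 61. 42⁻¹ ≡ 16 (mod 61), so λ ≡ 2.
  x = λ² - 36 - 17 = 4 - 53 ≡ 12; y = λ·(36 - 12) - 21 ≡ 27. → (12, 27)
4P: (12, 27) + (17, 44). λ = (44 - 27)/(17 - 12) ≡ 17/5 mod 61. 5⁻¹ ≡ 49 (mod 61) since 5·49 = 245 ≡ 1, so λ ≡ 40.
  x = λ² - 12 - 17 = 1600 - 29 ≡ 46; y = λ·(12 - 46) - 27 ≡ 16. → (46, 16)
5P: (46, 16) + (17, 44). λ = (44 - 16)/(17 - 46) ≡ 28/32 mod 61. 32⁻¹ ≡ 21 (mod 61) since 32·21 = 672 ≡ 1, so λ ≡ 39.
  x = λ² - 46 - 17 = 1521 - 63 ≡ 55; y = λ·(46 - 55) - 16 ≡ 60. → (55, 60)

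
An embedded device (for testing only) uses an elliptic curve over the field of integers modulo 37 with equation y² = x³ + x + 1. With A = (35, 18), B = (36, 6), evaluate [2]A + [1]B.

First 2A:
Repeated addition: build up to 2A.
2A: tangent at (35, 18): λ = (3·35² + 1)/(2·18) ≡ 13/36. 36⁻¹ ≡ 36 (mod 37) since 36·36 = 1296 ≡ 1, so λ ≡ 13·36 ≡ 24.
  x = λ² - 35 - 35 = 576 - 70 ≡ 25; y = λ·(35 - 25) - 18 ≡ 0. → (25, 0)
2A = (25, 0).
Finally 2A + B:
(25, 0) + (36, 6). λ = (6 - 0)/(36 - 25) ≡ 6/11 mod 37. 11⁻¹ ≡ 27 (mod 37) since 11·27 = 297 ≡ 1, so λ ≡ 14.
  x = λ² - 25 - 36 = 196 - 61 ≡ 24; y = λ·(25 - 24) - 0 ≡ 14. → (24, 14)

(24, 14)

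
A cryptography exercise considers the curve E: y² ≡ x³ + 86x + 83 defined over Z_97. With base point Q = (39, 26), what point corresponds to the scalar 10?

(94, 63)

Double-and-add on 10 = (1010)₂. Start with Q = (39, 26) for the leading 1-bit.
double: tangent at (39, 26): λ = (3·39² + 86)/(2·26) ≡ 90/52. 52⁻¹ ≡ 28 (mod 97) since 52·28 = 1456 ≡ 1, so λ ≡ 90·28 ≡ 95.
  x = λ² - 39 - 39 = 9025 - 78 ≡ 23; y = λ·(39 - 23) - 26 ≡ 39. → (23, 39)
double: tangent at (23, 39): λ = (3·23² + 86)/(2·39) ≡ 24/78. 78⁻¹ ≡ 51 (mod 97), so λ ≡ 24·51 ≡ 60.
  x = λ² - 23 - 23 = 3600 - 46 ≡ 62; y = λ·(23 - 62) - 39 ≡ 46. → (62, 46)
add Q: (62, 46) + (39, 26). λ = (26 - 46)/(39 - 62) ≡ 77/74 mod 97. 74⁻¹ ≡ 59 (mod 97), so λ ≡ 81.
  x = λ² - 62 - 39 = 6561 - 101 ≡ 58; y = λ·(62 - 58) - 46 ≡ 84. → (58, 84)
double: tangent at (58, 84): λ = (3·58² + 86)/(2·84) ≡ 90/71. 71⁻¹ ≡ 41 (mod 97), so λ ≡ 90·41 ≡ 4.
  x = λ² - 58 - 58 = 16 - 116 ≡ 94; y = λ·(58 - 94) - 84 ≡ 63. → (94, 63)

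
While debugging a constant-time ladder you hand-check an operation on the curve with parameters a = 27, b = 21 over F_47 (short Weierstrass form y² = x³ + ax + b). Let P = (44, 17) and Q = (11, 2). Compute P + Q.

(26, 4)

(44, 17) + (11, 2). λ = (2 - 17)/(11 - 44) ≡ 32/14 mod 47. 14⁻¹ ≡ 37 (mod 47) since 14·37 = 518 ≡ 1, so λ ≡ 9.
  x = λ² - 44 - 11 = 81 - 55 ≡ 26; y = λ·(44 - 26) - 17 ≡ 4. → (26, 4)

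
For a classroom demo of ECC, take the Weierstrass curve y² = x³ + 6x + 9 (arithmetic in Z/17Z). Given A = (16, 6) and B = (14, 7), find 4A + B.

First 4A:
Double-and-add on 4 = (100)₂. Start with A = (16, 6) for the leading 1-bit.
double: tangent at (16, 6): λ = (3·16² + 6)/(2·6) ≡ 9/12. 12⁻¹ ≡ 10 (mod 17), so λ ≡ 9·10 ≡ 5.
  x = λ² - 16 - 16 = 25 - 32 ≡ 10; y = λ·(16 - 10) - 6 ≡ 7. → (10, 7)
double: tangent at (10, 7): λ = (3·10² + 6)/(2·7) ≡ 0/14. 14⁻¹ ≡ 11 (mod 17), so λ ≡ 0·11 ≡ 0.
  x = λ² - 10 - 10 = 0 - 20 ≡ 14; y = λ·(10 - 14) - 7 ≡ 10. → (14, 10)
4A = (14, 10).
Finally 4A + B:
(14, 10) + (14, 7): same x and y₁ ≡ -y₂, so the sum is 𝒪.

O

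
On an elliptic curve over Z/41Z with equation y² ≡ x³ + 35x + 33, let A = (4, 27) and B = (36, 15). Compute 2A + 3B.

First 2A:
Repeated addition: build up to 2A.
2A: tangent at (4, 27): λ = (3·4² + 35)/(2·27) ≡ 1/13. 13⁻¹ ≡ 19 (mod 41), so λ ≡ 1·19 ≡ 19.
  x = λ² - 4 - 4 = 361 - 8 ≡ 25; y = λ·(4 - 25) - 27 ≡ 25. → (25, 25)
2A = (25, 25).
Next 3B:
Repeated addition: build up to 3B.
2B: tangent at (36, 15): λ = (3·36² + 35)/(2·15) ≡ 28/30. 30⁻¹ ≡ 26 (mod 41) since 30·26 = 780 ≡ 1, so λ ≡ 28·26 ≡ 31.
  x = λ² - 36 - 36 = 961 - 72 ≡ 28; y = λ·(36 - 28) - 15 ≡ 28. → (28, 28)
3B: (28, 28) + (36, 15). λ = (15 - 28)/(36 - 28) ≡ 28/8 mod 41. 8⁻¹ ≡ 36 (mod 41), so λ ≡ 24.
  x = λ² - 28 - 36 = 576 - 64 ≡ 20; y = λ·(28 - 20) - 28 ≡ 0. → (20, 0)
3B = (20, 0).
Finally 2A + 3B:
(25, 25) + (20, 0). λ = (0 - 25)/(20 - 25) ≡ 16/36 mod 41. 36⁻¹ ≡ 8 (mod 41), so λ ≡ 5.
  x = λ² - 25 - 20 = 25 - 45 ≡ 21; y = λ·(25 - 21) - 25 ≡ 36. → (21, 36)

(21, 36)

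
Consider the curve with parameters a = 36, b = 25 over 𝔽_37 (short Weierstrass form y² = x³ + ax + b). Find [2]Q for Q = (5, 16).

(27, 21)

tangent at (5, 16): λ = (3·5² + 36)/(2·16) ≡ 0/32. 32⁻¹ ≡ 22 (mod 37), so λ ≡ 0·22 ≡ 0.
  x = λ² - 5 - 5 = 0 - 10 ≡ 27; y = λ·(5 - 27) - 16 ≡ 21. → (27, 21)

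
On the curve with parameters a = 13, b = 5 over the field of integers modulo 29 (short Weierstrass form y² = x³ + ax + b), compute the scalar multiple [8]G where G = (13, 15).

O

Repeated addition: build up to 8G.
2G: tangent at (13, 15): λ = (3·13² + 13)/(2·15) ≡ 27/1. 1⁻¹ ≡ 1 (mod 29) since 1·1 = 1 ≡ 1, so λ ≡ 27·1 ≡ 27.
  x = λ² - 13 - 13 = 729 - 26 ≡ 7; y = λ·(13 - 7) - 15 ≡ 2. → (7, 2)
3G: (7, 2) + (13, 15). λ = (15 - 2)/(13 - 7) ≡ 13/6 mod 29. 6⁻¹ ≡ 5 (mod 29), so λ ≡ 7.
  x = λ² - 7 - 13 = 49 - 20 ≡ 0; y = λ·(7 - 0) - 2 ≡ 18. → (0, 18)
4G: (0, 18) + (13, 15). λ = (15 - 18)/(13 - 0) ≡ 26/13 mod 29. 13⁻¹ ≡ 9 (mod 29) since 13·9 = 117 ≡ 1, so λ ≡ 2.
  x = λ² - 0 - 13 = 4 - 13 ≡ 20; y = λ·(0 - 20) - 18 ≡ 0. → (20, 0)
5G: (20, 0) + (13, 15). λ = (15 - 0)/(13 - 20) ≡ 15/22 mod 29. 22⁻¹ ≡ 4 (mod 29), so λ ≡ 2.
  x = λ² - 20 - 13 = 4 - 33 ≡ 0; y = λ·(20 - 0) - 0 ≡ 11. → (0, 11)
6G: (0, 11) + (13, 15). λ = (15 - 11)/(13 - 0) ≡ 4/13 mod 29. 13⁻¹ ≡ 9 (mod 29) since 13·9 = 117 ≡ 1, so λ ≡ 7.
  x = λ² - 0 - 13 = 49 - 13 ≡ 7; y = λ·(0 - 7) - 11 ≡ 27. → (7, 27)
7G: (7, 27) + (13, 15). λ = (15 - 27)/(13 - 7) ≡ 17/6 mod 29. 6⁻¹ ≡ 5 (mod 29), so λ ≡ 27.
  x = λ² - 7 - 13 = 729 - 20 ≡ 13; y = λ·(7 - 13) - 27 ≡ 14. → (13, 14)
8G: (13, 14) + (13, 15): same x and y₁ ≡ -y₂, so the sum is the point at infinity.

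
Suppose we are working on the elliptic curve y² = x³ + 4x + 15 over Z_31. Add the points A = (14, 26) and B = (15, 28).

(14, 26) + (15, 28). λ = (28 - 26)/(15 - 14) ≡ 2/1 mod 31. 1⁻¹ ≡ 1 (mod 31), so λ ≡ 2.
  x = λ² - 14 - 15 = 4 - 29 ≡ 6; y = λ·(14 - 6) - 26 ≡ 21. → (6, 21)

(6, 21)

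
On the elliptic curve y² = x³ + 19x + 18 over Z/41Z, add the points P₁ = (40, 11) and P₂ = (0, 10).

(2, 33)

(40, 11) + (0, 10). λ = (10 - 11)/(0 - 40) ≡ 40/1 mod 41. 1⁻¹ ≡ 1 (mod 41), so λ ≡ 40.
  x = λ² - 40 - 0 = 1600 - 40 ≡ 2; y = λ·(40 - 2) - 11 ≡ 33. → (2, 33)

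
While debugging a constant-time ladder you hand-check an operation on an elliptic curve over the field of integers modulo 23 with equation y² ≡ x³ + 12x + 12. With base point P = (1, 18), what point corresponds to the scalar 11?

Double-and-add on 11 = (1011)₂. Start with P = (1, 18) for the leading 1-bit.
double: tangent at (1, 18): λ = (3·1² + 12)/(2·18) ≡ 15/13. 13⁻¹ ≡ 16 (mod 23), so λ ≡ 15·16 ≡ 10.
  x = λ² - 1 - 1 = 100 - 2 ≡ 6; y = λ·(1 - 6) - 18 ≡ 1. → (6, 1)
double: tangent at (6, 1): λ = (3·6² + 12)/(2·1) ≡ 5/2. 2⁻¹ ≡ 12 (mod 23), so λ ≡ 5·12 ≡ 14.
  x = λ² - 6 - 6 = 196 - 12 ≡ 0; y = λ·(6 - 0) - 1 ≡ 14. → (0, 14)
add P: (0, 14) + (1, 18). λ = (18 - 14)/(1 - 0) ≡ 4/1 mod 23. 1⁻¹ ≡ 1 (mod 23), so λ ≡ 4.
  x = λ² - 0 - 1 = 16 - 1 ≡ 15; y = λ·(0 - 15) - 14 ≡ 18. → (15, 18)
double: tangent at (15, 18): λ = (3·15² + 12)/(2·18) ≡ 20/13. 13⁻¹ ≡ 16 (mod 23), so λ ≡ 20·16 ≡ 21.
  x = λ² - 15 - 15 = 441 - 30 ≡ 20; y = λ·(15 - 20) - 18 ≡ 15. → (20, 15)
add P: (20, 15) + (1, 18). λ = (18 - 15)/(1 - 20) ≡ 3/4 mod 23. 4⁻¹ ≡ 6 (mod 23) since 4·6 = 24 ≡ 1, so λ ≡ 18.
  x = λ² - 20 - 1 = 324 - 21 ≡ 4; y = λ·(20 - 4) - 15 ≡ 20. → (4, 20)

(4, 20)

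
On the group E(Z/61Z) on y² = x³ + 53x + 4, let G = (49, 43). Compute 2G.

tangent at (49, 43): λ = (3·49² + 53)/(2·43) ≡ 58/25. 25⁻¹ ≡ 22 (mod 61) since 25·22 = 550 ≡ 1, so λ ≡ 58·22 ≡ 56.
  x = λ² - 49 - 49 = 3136 - 98 ≡ 49; y = λ·(49 - 49) - 43 ≡ 18. → (49, 18)

(49, 18)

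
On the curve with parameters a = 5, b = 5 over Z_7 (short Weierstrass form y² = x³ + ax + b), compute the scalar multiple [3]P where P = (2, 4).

Repeated addition: build up to 3P.
2P: tangent at (2, 4): λ = (3·2² + 5)/(2·4) ≡ 3/1. 1⁻¹ ≡ 1 (mod 7) since 1·1 = 1 ≡ 1, so λ ≡ 3·1 ≡ 3.
  x = λ² - 2 - 2 = 9 - 4 ≡ 5; y = λ·(2 - 5) - 4 ≡ 1. → (5, 1)
3P: (5, 1) + (2, 4). λ = (4 - 1)/(2 - 5) ≡ 3/4 mod 7. 4⁻¹ ≡ 2 (mod 7), so λ ≡ 6.
  x = λ² - 5 - 2 = 36 - 7 ≡ 1; y = λ·(5 - 1) - 1 ≡ 2. → (1, 2)

(1, 2)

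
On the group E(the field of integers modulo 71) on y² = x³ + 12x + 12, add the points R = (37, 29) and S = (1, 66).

(42, 57)

(37, 29) + (1, 66). λ = (66 - 29)/(1 - 37) ≡ 37/35 mod 71. 35⁻¹ ≡ 69 (mod 71), so λ ≡ 68.
  x = λ² - 37 - 1 = 4624 - 38 ≡ 42; y = λ·(37 - 42) - 29 ≡ 57. → (42, 57)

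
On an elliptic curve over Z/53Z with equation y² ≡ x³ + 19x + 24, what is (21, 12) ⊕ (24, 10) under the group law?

(32, 13)

(21, 12) + (24, 10). λ = (10 - 12)/(24 - 21) ≡ 51/3 mod 53. 3⁻¹ ≡ 18 (mod 53) since 3·18 = 54 ≡ 1, so λ ≡ 17.
  x = λ² - 21 - 24 = 289 - 45 ≡ 32; y = λ·(21 - 32) - 12 ≡ 13. → (32, 13)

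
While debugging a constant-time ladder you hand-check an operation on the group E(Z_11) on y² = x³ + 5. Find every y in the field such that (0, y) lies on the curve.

x³ + 0x + 5 = 5 ≡ 5 (mod 11).
Square roots of 5 mod 11: 4 and 7 (since 4² = 16 ≡ 5).

4, 7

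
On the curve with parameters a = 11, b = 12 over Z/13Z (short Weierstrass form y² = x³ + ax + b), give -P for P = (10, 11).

-(10, 11) = (10, -11 mod 13) = (10, 2).

(10, 2)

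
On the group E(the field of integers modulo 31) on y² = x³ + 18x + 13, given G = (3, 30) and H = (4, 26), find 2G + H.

First 2G:
Repeated addition: build up to 2G.
2G: tangent at (3, 30): λ = (3·3² + 18)/(2·30) ≡ 14/29. 29⁻¹ ≡ 15 (mod 31), so λ ≡ 14·15 ≡ 24.
  x = λ² - 3 - 3 = 576 - 6 ≡ 12; y = λ·(3 - 12) - 30 ≡ 2. → (12, 2)
2G = (12, 2).
Finally 2G + H:
(12, 2) + (4, 26). λ = (26 - 2)/(4 - 12) ≡ 24/23 mod 31. 23⁻¹ ≡ 27 (mod 31), so λ ≡ 28.
  x = λ² - 12 - 4 = 784 - 16 ≡ 24; y = λ·(12 - 24) - 2 ≡ 3. → (24, 3)

(24, 3)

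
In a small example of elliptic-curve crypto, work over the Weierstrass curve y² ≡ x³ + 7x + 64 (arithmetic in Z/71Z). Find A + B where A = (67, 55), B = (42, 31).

(2, 50)

(67, 55) + (42, 31). λ = (31 - 55)/(42 - 67) ≡ 47/46 mod 71. 46⁻¹ ≡ 17 (mod 71), so λ ≡ 18.
  x = λ² - 67 - 42 = 324 - 109 ≡ 2; y = λ·(67 - 2) - 55 ≡ 50. → (2, 50)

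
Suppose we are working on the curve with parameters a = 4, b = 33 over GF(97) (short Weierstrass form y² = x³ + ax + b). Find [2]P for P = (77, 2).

tangent at (77, 2): λ = (3·77² + 4)/(2·2) ≡ 40/4. 4⁻¹ ≡ 73 (mod 97) since 4·73 = 292 ≡ 1, so λ ≡ 40·73 ≡ 10.
  x = λ² - 77 - 77 = 100 - 154 ≡ 43; y = λ·(77 - 43) - 2 ≡ 47. → (43, 47)

(43, 47)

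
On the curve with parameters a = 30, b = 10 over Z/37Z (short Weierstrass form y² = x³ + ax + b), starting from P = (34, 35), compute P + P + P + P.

(22, 25)

Repeated addition: build up to 4P.
2P: tangent at (34, 35): λ = (3·34² + 30)/(2·35) ≡ 20/33. 33⁻¹ ≡ 9 (mod 37), so λ ≡ 20·9 ≡ 32.
  x = λ² - 34 - 34 = 1024 - 68 ≡ 31; y = λ·(34 - 31) - 35 ≡ 24. → (31, 24)
3P: (31, 24) + (34, 35). λ = (35 - 24)/(34 - 31) ≡ 11/3 mod 37. 3⁻¹ ≡ 25 (mod 37), so λ ≡ 16.
  x = λ² - 31 - 34 = 256 - 65 ≡ 6; y = λ·(31 - 6) - 24 ≡ 6. → (6, 6)
4P: (6, 6) + (34, 35). λ = (35 - 6)/(34 - 6) ≡ 29/28 mod 37. 28⁻¹ ≡ 4 (mod 37) since 28·4 = 112 ≡ 1, so λ ≡ 5.
  x = λ² - 6 - 34 = 25 - 40 ≡ 22; y = λ·(6 - 22) - 6 ≡ 25. → (22, 25)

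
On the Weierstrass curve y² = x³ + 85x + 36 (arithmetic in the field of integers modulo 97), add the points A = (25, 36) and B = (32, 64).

(25, 36) + (32, 64). λ = (64 - 36)/(32 - 25) ≡ 28/7 mod 97. 7⁻¹ ≡ 14 (mod 97), so λ ≡ 4.
  x = λ² - 25 - 32 = 16 - 57 ≡ 56; y = λ·(25 - 56) - 36 ≡ 34. → (56, 34)

(56, 34)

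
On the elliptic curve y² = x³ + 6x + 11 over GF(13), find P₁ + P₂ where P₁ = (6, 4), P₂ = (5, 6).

(6, 9)

(6, 4) + (5, 6). λ = (6 - 4)/(5 - 6) ≡ 2/12 mod 13. 12⁻¹ ≡ 12 (mod 13), so λ ≡ 11.
  x = λ² - 6 - 5 = 121 - 11 ≡ 6; y = λ·(6 - 6) - 4 ≡ 9. → (6, 9)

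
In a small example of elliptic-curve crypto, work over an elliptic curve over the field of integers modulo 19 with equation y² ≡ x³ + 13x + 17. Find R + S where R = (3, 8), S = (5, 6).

(12, 1)

(3, 8) + (5, 6). λ = (6 - 8)/(5 - 3) ≡ 17/2 mod 19. 2⁻¹ ≡ 10 (mod 19), so λ ≡ 18.
  x = λ² - 3 - 5 = 324 - 8 ≡ 12; y = λ·(3 - 12) - 8 ≡ 1. → (12, 1)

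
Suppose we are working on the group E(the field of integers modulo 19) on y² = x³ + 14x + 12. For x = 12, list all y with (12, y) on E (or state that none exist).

x³ + 14x + 12 = 1908 ≡ 8 (mod 19).
8 is a non-residue mod 19; no y exists.

none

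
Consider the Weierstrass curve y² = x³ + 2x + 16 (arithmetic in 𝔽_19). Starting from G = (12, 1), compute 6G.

(12, 1)

Double-and-add on 6 = (110)₂. Start with G = (12, 1) for the leading 1-bit.
double: tangent at (12, 1): λ = (3·12² + 2)/(2·1) ≡ 16/2. 2⁻¹ ≡ 10 (mod 19) since 2·10 = 20 ≡ 1, so λ ≡ 16·10 ≡ 8.
  x = λ² - 12 - 12 = 64 - 24 ≡ 2; y = λ·(12 - 2) - 1 ≡ 3. → (2, 3)
add G: (2, 3) + (12, 1). λ = (1 - 3)/(12 - 2) ≡ 17/10 mod 19. 10⁻¹ ≡ 2 (mod 19), so λ ≡ 15.
  x = λ² - 2 - 12 = 225 - 14 ≡ 2; y = λ·(2 - 2) - 3 ≡ 16. → (2, 16)
double: tangent at (2, 16): λ = (3·2² + 2)/(2·16) ≡ 14/13. 13⁻¹ ≡ 3 (mod 19) since 13·3 = 39 ≡ 1, so λ ≡ 14·3 ≡ 4.
  x = λ² - 2 - 2 = 16 - 4 ≡ 12; y = λ·(2 - 12) - 16 ≡ 1. → (12, 1)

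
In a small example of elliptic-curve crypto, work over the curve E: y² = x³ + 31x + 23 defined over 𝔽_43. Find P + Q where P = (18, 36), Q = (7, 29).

(18, 36) + (7, 29). λ = (29 - 36)/(7 - 18) ≡ 36/32 mod 43. 32⁻¹ ≡ 39 (mod 43) since 32·39 = 1248 ≡ 1, so λ ≡ 28.
  x = λ² - 18 - 7 = 784 - 25 ≡ 28; y = λ·(18 - 28) - 36 ≡ 28. → (28, 28)

(28, 28)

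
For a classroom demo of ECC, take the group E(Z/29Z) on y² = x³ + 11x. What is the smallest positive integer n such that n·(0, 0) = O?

2

2P: (0, 0) + (0, 0): same x and y₁ ≡ -y₂, so the sum is O.
2P = O, so the order is 2.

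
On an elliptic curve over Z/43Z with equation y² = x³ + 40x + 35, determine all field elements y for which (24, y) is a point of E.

none

x³ + 40x + 35 = 14819 ≡ 27 (mod 43).
27 is a non-residue mod 43; no y exists.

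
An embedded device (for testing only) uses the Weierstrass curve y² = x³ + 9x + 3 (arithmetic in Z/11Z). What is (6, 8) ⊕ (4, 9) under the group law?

(4, 2)

(6, 8) + (4, 9). λ = (9 - 8)/(4 - 6) ≡ 1/9 mod 11. 9⁻¹ ≡ 5 (mod 11), so λ ≡ 5.
  x = λ² - 6 - 4 = 25 - 10 ≡ 4; y = λ·(6 - 4) - 8 ≡ 2. → (4, 2)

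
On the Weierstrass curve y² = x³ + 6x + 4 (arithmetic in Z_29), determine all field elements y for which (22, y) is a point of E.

5, 24

x³ + 6x + 4 = 10784 ≡ 25 (mod 29).
Square roots of 25 mod 29: 5 and 24 (since 5² = 25 ≡ 25).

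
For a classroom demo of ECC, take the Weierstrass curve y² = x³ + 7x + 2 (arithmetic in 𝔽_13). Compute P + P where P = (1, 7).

tangent at (1, 7): λ = (3·1² + 7)/(2·7) ≡ 10/1. 1⁻¹ ≡ 1 (mod 13) since 1·1 = 1 ≡ 1, so λ ≡ 10·1 ≡ 10.
  x = λ² - 1 - 1 = 100 - 2 ≡ 7; y = λ·(1 - 7) - 7 ≡ 11. → (7, 11)

(7, 11)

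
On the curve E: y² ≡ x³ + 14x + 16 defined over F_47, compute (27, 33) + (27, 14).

The two points share x = 27 and their y-coordinates satisfy 33 + 14 ≡ 0 (mod 47), so they are inverses. Their sum is 𝒪.

O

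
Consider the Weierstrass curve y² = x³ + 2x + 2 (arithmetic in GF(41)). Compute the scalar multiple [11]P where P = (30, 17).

Double-and-add on 11 = (1011)₂. Start with P = (30, 17) for the leading 1-bit.
double: tangent at (30, 17): λ = (3·30² + 2)/(2·17) ≡ 37/34. 34⁻¹ ≡ 35 (mod 41) since 34·35 = 1190 ≡ 1, so λ ≡ 37·35 ≡ 24.
  x = λ² - 30 - 30 = 576 - 60 ≡ 24; y = λ·(30 - 24) - 17 ≡ 4. → (24, 4)
double: tangent at (24, 4): λ = (3·24² + 2)/(2·4) ≡ 8/8. 8⁻¹ ≡ 36 (mod 41), so λ ≡ 8·36 ≡ 1.
  x = λ² - 24 - 24 = 1 - 48 ≡ 35; y = λ·(24 - 35) - 4 ≡ 26. → (35, 26)
add P: (35, 26) + (30, 17). λ = (17 - 26)/(30 - 35) ≡ 32/36 mod 41. 36⁻¹ ≡ 8 (mod 41) since 36·8 = 288 ≡ 1, so λ ≡ 10.
  x = λ² - 35 - 30 = 100 - 65 ≡ 35; y = λ·(35 - 35) - 26 ≡ 15. → (35, 15)
double: tangent at (35, 15): λ = (3·35² + 2)/(2·15) ≡ 28/30. 30⁻¹ ≡ 26 (mod 41), so λ ≡ 28·26 ≡ 31.
  x = λ² - 35 - 35 = 961 - 70 ≡ 30; y = λ·(35 - 30) - 15 ≡ 17. → (30, 17)
add P: tangent at (30, 17): λ = (3·30² + 2)/(2·17) ≡ 37/34. 34⁻¹ ≡ 35 (mod 41) since 34·35 = 1190 ≡ 1, so λ ≡ 37·35 ≡ 24.
  x = λ² - 30 - 30 = 576 - 60 ≡ 24; y = λ·(30 - 24) - 17 ≡ 4. → (24, 4)

(24, 4)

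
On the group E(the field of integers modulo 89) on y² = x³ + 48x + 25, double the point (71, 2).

(2, 60)

tangent at (71, 2): λ = (3·71² + 48)/(2·2) ≡ 41/4. 4⁻¹ ≡ 67 (mod 89), so λ ≡ 41·67 ≡ 77.
  x = λ² - 71 - 71 = 5929 - 142 ≡ 2; y = λ·(71 - 2) - 2 ≡ 60. → (2, 60)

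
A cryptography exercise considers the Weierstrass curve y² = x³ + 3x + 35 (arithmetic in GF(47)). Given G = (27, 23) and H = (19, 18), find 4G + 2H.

(29, 27)

First 4G:
Double-and-add on 4 = (100)₂. Start with G = (27, 23) for the leading 1-bit.
double: tangent at (27, 23): λ = (3·27² + 3)/(2·23) ≡ 28/46. 46⁻¹ ≡ 46 (mod 47) since 46·46 = 2116 ≡ 1, so λ ≡ 28·46 ≡ 19.
  x = λ² - 27 - 27 = 361 - 54 ≡ 25; y = λ·(27 - 25) - 23 ≡ 15. → (25, 15)
double: tangent at (25, 15): λ = (3·25² + 3)/(2·15) ≡ 45/30. 30⁻¹ ≡ 11 (mod 47) since 30·11 = 330 ≡ 1, so λ ≡ 45·11 ≡ 25.
  x = λ² - 25 - 25 = 625 - 50 ≡ 11; y = λ·(25 - 11) - 15 ≡ 6. → (11, 6)
4G = (11, 6).
Next 2H:
Repeated addition: build up to 2H.
2H: tangent at (19, 18): λ = (3·19² + 3)/(2·18) ≡ 5/36. 36⁻¹ ≡ 17 (mod 47) since 36·17 = 612 ≡ 1, so λ ≡ 5·17 ≡ 38.
  x = λ² - 19 - 19 = 1444 - 38 ≡ 43; y = λ·(19 - 43) - 18 ≡ 10. → (43, 10)
2H = (43, 10).
Finally 4G + 2H:
(11, 6) + (43, 10). λ = (10 - 6)/(43 - 11) ≡ 4/32 mod 47. 32⁻¹ ≡ 25 (mod 47) since 32·25 = 800 ≡ 1, so λ ≡ 6.
  x = λ² - 11 - 43 = 36 - 54 ≡ 29; y = λ·(11 - 29) - 6 ≡ 27. → (29, 27)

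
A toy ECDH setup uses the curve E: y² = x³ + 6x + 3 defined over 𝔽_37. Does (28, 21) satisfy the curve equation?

y² = 21² ≡ 34; x³ + 6x + 3 = 22123 ≡ 34 (mod 37). 34 = 34.

yes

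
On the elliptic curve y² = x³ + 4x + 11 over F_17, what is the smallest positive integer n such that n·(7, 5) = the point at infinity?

2P: tangent at (7, 5): λ = (3·7² + 4)/(2·5) ≡ 15/10. 10⁻¹ ≡ 12 (mod 17) since 10·12 = 120 ≡ 1, so λ ≡ 15·12 ≡ 10.
  x = λ² - 7 - 7 = 100 - 14 ≡ 1; y = λ·(7 - 1) - 5 ≡ 4. → (1, 4)
3P: (1, 4) + (7, 5). λ = (5 - 4)/(7 - 1) ≡ 1/6 mod 17. 6⁻¹ ≡ 3 (mod 17) since 6·3 = 18 ≡ 1, so λ ≡ 3.
  x = λ² - 1 - 7 = 9 - 8 ≡ 1; y = λ·(1 - 1) - 4 ≡ 13. → (1, 13)
4P: (1, 13) + (7, 5). λ = (5 - 13)/(7 - 1) ≡ 9/6 mod 17. 6⁻¹ ≡ 3 (mod 17), so λ ≡ 10.
  x = λ² - 1 - 7 = 100 - 8 ≡ 7; y = λ·(1 - 7) - 13 ≡ 12. → (7, 12)
5P: (7, 12) + (7, 5): same x and y₁ ≡ -y₂, so the sum is the point at infinity.
5P = the point at infinity, so the order is 5.

5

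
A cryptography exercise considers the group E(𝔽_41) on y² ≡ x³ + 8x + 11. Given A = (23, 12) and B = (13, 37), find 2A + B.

First 2A:
Repeated addition: build up to 2A.
2A: tangent at (23, 12): λ = (3·23² + 8)/(2·12) ≡ 37/24. 24⁻¹ ≡ 12 (mod 41), so λ ≡ 37·12 ≡ 34.
  x = λ² - 23 - 23 = 1156 - 46 ≡ 3; y = λ·(23 - 3) - 12 ≡ 12. → (3, 12)
2A = (3, 12).
Finally 2A + B:
(3, 12) + (13, 37). λ = (37 - 12)/(13 - 3) ≡ 25/10 mod 41. 10⁻¹ ≡ 37 (mod 41), so λ ≡ 23.
  x = λ² - 3 - 13 = 529 - 16 ≡ 21; y = λ·(3 - 21) - 12 ≡ 25. → (21, 25)

(21, 25)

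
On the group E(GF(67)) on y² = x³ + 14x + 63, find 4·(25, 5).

Write G = (25, 5).
Double-and-add on 4 = (100)₂. Start with G = (25, 5) for the leading 1-bit.
double: tangent at (25, 5): λ = (3·25² + 14)/(2·5) ≡ 13/10. 10⁻¹ ≡ 47 (mod 67) since 10·47 = 470 ≡ 1, so λ ≡ 13·47 ≡ 8.
  x = λ² - 25 - 25 = 64 - 50 ≡ 14; y = λ·(25 - 14) - 5 ≡ 16. → (14, 16)
double: tangent at (14, 16): λ = (3·14² + 14)/(2·16) ≡ 66/32. 32⁻¹ ≡ 44 (mod 67), so λ ≡ 66·44 ≡ 23.
  x = λ² - 14 - 14 = 529 - 28 ≡ 32; y = λ·(14 - 32) - 16 ≡ 39. → (32, 39)

(32, 39)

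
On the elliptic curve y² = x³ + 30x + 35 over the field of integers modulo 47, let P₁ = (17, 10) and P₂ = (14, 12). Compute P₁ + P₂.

(6, 14)

(17, 10) + (14, 12). λ = (12 - 10)/(14 - 17) ≡ 2/44 mod 47. 44⁻¹ ≡ 31 (mod 47), so λ ≡ 15.
  x = λ² - 17 - 14 = 225 - 31 ≡ 6; y = λ·(17 - 6) - 10 ≡ 14. → (6, 14)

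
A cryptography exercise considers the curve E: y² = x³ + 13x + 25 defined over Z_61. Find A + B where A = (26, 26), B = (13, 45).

(18, 28)

(26, 26) + (13, 45). λ = (45 - 26)/(13 - 26) ≡ 19/48 mod 61. 48⁻¹ ≡ 14 (mod 61) since 48·14 = 672 ≡ 1, so λ ≡ 22.
  x = λ² - 26 - 13 = 484 - 39 ≡ 18; y = λ·(26 - 18) - 26 ≡ 28. → (18, 28)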